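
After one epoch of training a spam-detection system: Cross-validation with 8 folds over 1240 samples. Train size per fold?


Fold size = 1240/8 = 155
Training per fold = 1240 - 155 = 1085

1085


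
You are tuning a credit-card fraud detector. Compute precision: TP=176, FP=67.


Precision = TP/(TP+FP)
= 176/(176+67)
= 176/243 = 72.43%

72.43%


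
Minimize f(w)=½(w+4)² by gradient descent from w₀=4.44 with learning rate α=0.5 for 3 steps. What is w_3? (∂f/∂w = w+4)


step 1: grad = 4.44+4 = 8.44; w = 4.44 - 0.5·(8.44) = 0.22
step 2: grad = 0.22+4 = 4.22; w = 0.22 - 0.5·(4.22) = -1.89
step 3: grad = -1.89+4 = 2.11; w = -1.89 - 0.5·(2.11) = -2.945

-2.945


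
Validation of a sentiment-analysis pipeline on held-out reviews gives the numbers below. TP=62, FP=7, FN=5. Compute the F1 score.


Precision = 62/69 = 0.8986
Recall = 62/67 = 0.9254
F1 = 2·P·R/(P+R) = 2·TP/(2·TP+FP+FN) = 124/(124+7+5) = 124/136 = 0.9118

0.9118


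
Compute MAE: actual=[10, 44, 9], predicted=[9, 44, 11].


Absolute errors: |10-9|=1, |44-44|=0, |9-11|=2
Sum = 3
MAE = 3/3 = 1

1


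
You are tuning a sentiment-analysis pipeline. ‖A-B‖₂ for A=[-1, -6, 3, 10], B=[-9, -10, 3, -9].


d = √((-1+ 9)² + (-6+ 10)² + (3-3)² + (10+ 9)²)
  = √(64 + 16 + 0 + 361)
  = √441 = 21.0

21.0


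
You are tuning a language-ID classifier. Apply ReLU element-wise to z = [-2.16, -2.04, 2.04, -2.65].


ReLU(-2.16) = max(0, -2.16) = 0.0
ReLU(-2.04) = max(0, -2.04) = 0.0
ReLU(2.04) = max(0, 2.04) = 2.04
ReLU(-2.65) = max(0, -2.65) = 0.0
result = [0.0, 0.0, 2.04, 0.0]

[0.0, 0.0, 2.04, 0.0]


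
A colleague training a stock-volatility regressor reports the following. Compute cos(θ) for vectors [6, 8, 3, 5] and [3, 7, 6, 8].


A·B = 6·3 + 8·7 + 3·6 + 5·8 = 132
‖A‖ = √134 = 11.5758, ‖B‖ = √158 = 12.5698
cos = 132/(√134·√158) = 132/√21172 = 0.9072

0.9072


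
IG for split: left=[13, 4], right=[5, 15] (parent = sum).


Parent = [18, 19], H_parent = 0.9995
H_left = 0.7871 (n=17), H_right = 0.8113 (n=20)
H_children = (17/37)·0.7871 + (20/37)·0.8113 = 0.8002
IG = 0.9995 - 0.8002 = 0.1993

0.1993


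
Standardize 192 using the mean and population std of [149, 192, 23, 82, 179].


μ = 125, σ = 63.6145
z = (192 - 125)/63.6145 = 1.0532

1.0532


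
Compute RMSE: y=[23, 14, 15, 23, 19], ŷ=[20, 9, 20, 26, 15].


MSE = 84/5 = 16.8
RMSE = √(84/5) = 4.0988

4.0988


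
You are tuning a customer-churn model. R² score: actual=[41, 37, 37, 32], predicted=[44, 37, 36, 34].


ȳ = 36.75
SS_res = Σ(y-ŷ)² = 14
SS_tot = Σ(y-ȳ)² = 40.75
R² = 1 - SS_res/SS_tot = 1 - 0.3436 = 0.6564

0.6564


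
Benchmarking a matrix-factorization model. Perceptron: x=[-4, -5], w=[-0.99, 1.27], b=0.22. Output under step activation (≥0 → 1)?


z = (-4)·(-0.99) + (-5)·(1.27) + 0.22
  = -2.17
step(z) = 0 (z<0)

0


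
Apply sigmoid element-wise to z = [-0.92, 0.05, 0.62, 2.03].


σ(-0.92) = 1/(1+e^0.92) = 0.285
σ(0.05) = 1/(1+e^-0.05) = 0.5125
σ(0.62) = 1/(1+e^-0.62) = 0.6502
σ(2.03) = 1/(1+e^-2.03) = 0.8839
result = [0.285, 0.5125, 0.6502, 0.8839]

[0.285, 0.5125, 0.6502, 0.8839]


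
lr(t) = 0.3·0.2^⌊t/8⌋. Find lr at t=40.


n_drops = ⌊40/8⌋ = 5
lr = 0.3·0.2^5 = 0.3·0.00032 = 0.000096

0.000096


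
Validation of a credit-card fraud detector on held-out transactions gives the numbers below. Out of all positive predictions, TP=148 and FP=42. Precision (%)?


Precision = TP/(TP+FP)
= 148/(148+42)
= 148/190 = 77.89%

77.89%


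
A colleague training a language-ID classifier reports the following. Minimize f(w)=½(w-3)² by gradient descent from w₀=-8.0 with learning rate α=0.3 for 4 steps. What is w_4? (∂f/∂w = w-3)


step 1: grad = -8-3 = -11; w = -8 - 0.3·(-11) = -4.7
step 2: grad = -4.7-3 = -7.7; w = -4.7 - 0.3·(-7.7) = -2.39
step 3: grad = -2.39-3 = -5.39; w = -2.39 - 0.3·(-5.39) = -0.773
step 4: grad = -0.773-3 = -3.773; w = -0.773 - 0.3·(-3.773) = 0.3589

0.3589


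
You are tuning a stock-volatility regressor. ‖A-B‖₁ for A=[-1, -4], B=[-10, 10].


d = |-1+ 10| + |-4-10|
  = 9 + 14
  = 23

23


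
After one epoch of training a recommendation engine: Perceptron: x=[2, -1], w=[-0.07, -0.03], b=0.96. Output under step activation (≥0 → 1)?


z = (2)·(-0.07) + (-1)·(-0.03) + 0.96
  = 0.85
step(z) = 1 (z≥0)

1


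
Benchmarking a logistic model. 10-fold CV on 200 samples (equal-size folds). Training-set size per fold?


Fold size = 200/10 = 20
Training per fold = 200 - 20 = 180

180


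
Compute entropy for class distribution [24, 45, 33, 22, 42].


Probabilities: [24/166, 45/166, 33/166, 22/166, 42/166] ≈ [0.1446, 0.2711, 0.1988, 0.1325, 0.253]
H = -((24/166)·log₂(24/166) + (45/166)·log₂(45/166) + (33/166)·log₂(33/166) + (22/166)·log₂(22/166) + (42/166)·log₂(42/166))
  = 2.2653 bits

2.2653 bits


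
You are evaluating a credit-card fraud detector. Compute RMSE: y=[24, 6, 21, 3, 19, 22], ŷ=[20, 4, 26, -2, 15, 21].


MSE = 87/6 = 14.5
RMSE = √(87/6) = 3.8079

3.8079


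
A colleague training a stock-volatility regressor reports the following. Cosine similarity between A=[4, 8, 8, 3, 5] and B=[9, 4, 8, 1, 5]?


A·B = 4·9 + 8·4 + 8·8 + 3·1 + 5·5 = 160
‖A‖ = √178 = 13.3417, ‖B‖ = √187 = 13.6748
cos = 160/(√178·√187) = 160/√33286 = 0.877

0.877


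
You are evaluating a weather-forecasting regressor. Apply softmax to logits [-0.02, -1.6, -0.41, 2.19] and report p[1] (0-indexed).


Exponentials: e^-0.02=0.9802, e^-1.6=0.2019, e^-0.41=0.6637, e^2.19=8.9352
Sum = 10.781
Softmax = [0.0909, 0.0187, 0.0616, 0.8288]
p[1] = 0.2019/10.781 = 0.0187

0.0187


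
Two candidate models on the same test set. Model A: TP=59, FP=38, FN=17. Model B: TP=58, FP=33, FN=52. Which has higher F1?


Model A: P=59/97=0.6082, R=59/76=0.7763, F1=2PR/(P+R)=2TP/(2TP+FP+FN)=118/173=0.6821
Model B: P=58/91=0.6374, R=58/110=0.5273, F1=2PR/(P+R)=2TP/(2TP+FP+FN)=116/201=0.5771
0.6821 > 0.5771 → Model A

Model A


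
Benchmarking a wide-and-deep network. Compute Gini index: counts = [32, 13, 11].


Probabilities: [32/56, 13/56, 11/56] ≈ [0.5714, 0.2321, 0.1964]
Σpᵢ² = (1024 + 169 + 121)/56² = 1314/3136
Gini = 1 - Σpᵢ² = 1 - 1314/3136 = 0.581

0.581


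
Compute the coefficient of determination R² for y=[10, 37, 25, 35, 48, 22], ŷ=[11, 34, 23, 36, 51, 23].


ȳ = 29.5
SS_res = Σ(y-ŷ)² = 25
SS_tot = Σ(y-ȳ)² = 885.5
R² = 1 - SS_res/SS_tot = 1 - 0.0282 = 0.9718

0.9718


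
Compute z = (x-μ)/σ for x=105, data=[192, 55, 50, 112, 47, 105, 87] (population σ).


μ = 92.5714, σ = 47.4337
z = (105 - 92.5714)/47.4337 = 0.262

0.262


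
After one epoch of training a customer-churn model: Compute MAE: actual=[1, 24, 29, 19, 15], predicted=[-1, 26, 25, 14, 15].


Absolute errors: |1+ 1|=2, |24-26|=2, |29-25|=4, |19-14|=5, |15-15|=0
Sum = 13
MAE = 13/5 = 13/5

13/5


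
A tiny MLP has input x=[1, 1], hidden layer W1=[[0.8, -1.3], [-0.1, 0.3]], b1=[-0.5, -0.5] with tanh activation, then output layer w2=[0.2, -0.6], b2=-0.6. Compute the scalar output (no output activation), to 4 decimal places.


z1[0] = (0.8)·(1) + (-1.3)·(1) - 0.5 = -1.0
z1[1] = (-0.1)·(1) + (0.3)·(1) - 0.5 = -0.3
h = tanh(z1) = [-0.7616, -0.2913]
output = (0.2)·(-0.7616) + (-0.6)·(-0.2913) - 0.6 = -0.5775

-0.5775


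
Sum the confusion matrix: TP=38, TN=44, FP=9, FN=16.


Total = TP + TN + FP + FN
= 38 + 44 + 9 + 16
= 107
(Predicted positive: 47, predicted negative: 60)

107


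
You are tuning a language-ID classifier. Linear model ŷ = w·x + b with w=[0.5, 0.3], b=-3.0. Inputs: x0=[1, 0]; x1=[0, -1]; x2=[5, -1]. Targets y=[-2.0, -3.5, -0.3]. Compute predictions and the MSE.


ŷ0 = (0.5)·(1) + (0.3)·(0) - 3.0 = -2.5
ŷ1 = (0.5)·(0) + (0.3)·(-1) - 3.0 = -3.3
ŷ2 = (0.5)·(5) + (0.3)·(-1) - 3.0 = -0.8
errors² = [0.25, 0.04, 0.25]
MSE = 0.5400/3 = 0.18

0.18


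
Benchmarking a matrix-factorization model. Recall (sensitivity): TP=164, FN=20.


Recall = TP/(TP+FN)
= 164/(164+20)
= 164/184 = 89.13%

89.13%


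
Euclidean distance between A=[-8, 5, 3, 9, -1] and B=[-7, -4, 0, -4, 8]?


d = √((-8+ 7)² + (5+ 4)² + (3-0)² + (9+ 4)² + (-1-8)²)
  = √(1 + 81 + 9 + 169 + 81)
  = √341 = 18.4662

18.4662


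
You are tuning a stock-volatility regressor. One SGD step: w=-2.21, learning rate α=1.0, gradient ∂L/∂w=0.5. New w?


w_new = w - α·∇
= -2.21 - 1.0·0.5
= -2.21 - 0.5
= -2.71

-2.71


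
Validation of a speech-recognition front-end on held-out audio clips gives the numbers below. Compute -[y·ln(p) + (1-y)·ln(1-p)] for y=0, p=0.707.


BCE = -[y·ln(p) + (1-y)·ln(1-p)]
= -0 - 1·ln(1-0.707)
= -ln(0.293) = 1.2276

1.2276


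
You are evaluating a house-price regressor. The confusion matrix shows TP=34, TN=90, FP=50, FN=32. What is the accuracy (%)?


Accuracy = (TP+TN)/(TP+TN+FP+FN)
= (34+90)/(206)
= 124/206 = 60.19%

60.19%


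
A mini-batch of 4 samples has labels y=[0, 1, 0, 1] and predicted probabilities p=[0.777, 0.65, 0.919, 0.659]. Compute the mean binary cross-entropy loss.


L[0] = -ln(1-0.777) = -ln(0.223) = 1.5006
L[1] = -ln(0.65) = 0.4308
L[2] = -ln(1-0.919) = -ln(0.081) = 2.5133
L[3] = -ln(0.659) = 0.417
mean = (1.5006 + 0.4308 + 2.5133 + 0.417)/4 = 1.2154

1.2154


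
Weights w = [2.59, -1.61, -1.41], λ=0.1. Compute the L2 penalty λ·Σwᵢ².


‖w‖₂² = (2.59)² + (-1.61)² + (-1.41)²
     = 6.7081 + 2.5921 + 1.9881
     = 11.2883
λ·‖w‖₂² = 0.1·11.2883 = 1.12883

1.12883


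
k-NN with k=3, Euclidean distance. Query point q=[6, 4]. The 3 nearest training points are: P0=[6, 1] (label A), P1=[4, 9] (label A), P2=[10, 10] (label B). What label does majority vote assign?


d(q,P0) = 3.0  (label A)
d(q,P1) = 5.3852  (label A)
d(q,P2) = 7.2111  (label B)
Votes: A=2, B=1
Majority → A

A


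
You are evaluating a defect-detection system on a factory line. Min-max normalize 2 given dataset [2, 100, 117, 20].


min=2, max=117
(2-2)/(117-2) = 0/115 = 0.0

0.0


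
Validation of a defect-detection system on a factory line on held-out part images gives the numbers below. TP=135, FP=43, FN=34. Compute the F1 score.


Precision = 135/178 = 0.7584
Recall = 135/169 = 0.7988
F1 = 2·P·R/(P+R) = 2·TP/(2·TP+FP+FN) = 270/(270+43+34) = 270/347 = 0.7781

0.7781


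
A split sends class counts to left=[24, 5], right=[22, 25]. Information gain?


Parent = [46, 30], H_parent = 0.9678
H_left = 0.6632 (n=29), H_right = 0.9971 (n=47)
H_children = (29/76)·0.6632 + (47/76)·0.9971 = 0.8697
IG = 0.9678 - 0.8697 = 0.0981

0.0981


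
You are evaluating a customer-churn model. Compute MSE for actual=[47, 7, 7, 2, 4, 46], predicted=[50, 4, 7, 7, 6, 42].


Squared errors: (47-50)²=9, (7-4)²=9, (7-7)²=0, (2-7)²=25, (4-6)²=4, (46-42)²=16
Sum = 63
MSE = 63/6 = 21/2

21/2


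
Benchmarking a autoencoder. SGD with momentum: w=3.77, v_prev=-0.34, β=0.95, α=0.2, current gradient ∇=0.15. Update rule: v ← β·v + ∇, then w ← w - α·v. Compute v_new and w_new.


v_new = 0.95·-0.34 + 0.15 = -0.323 + 0.15 = -0.173
w_new = 3.77 - 0.2·-0.173 = 3.77 + 0.0346 = 3.8046

v_new=-0.173, w_new=3.8046


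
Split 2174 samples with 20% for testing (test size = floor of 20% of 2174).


Test = ⌊2174·20/100⌋ = 434
Train = 2174 - 434 = 1740

Train: 1740, Test: 434


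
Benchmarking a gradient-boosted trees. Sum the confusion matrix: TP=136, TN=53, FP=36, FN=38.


Total = TP + TN + FP + FN
= 136 + 53 + 36 + 38
= 263
(Predicted positive: 172, predicted negative: 91)

263


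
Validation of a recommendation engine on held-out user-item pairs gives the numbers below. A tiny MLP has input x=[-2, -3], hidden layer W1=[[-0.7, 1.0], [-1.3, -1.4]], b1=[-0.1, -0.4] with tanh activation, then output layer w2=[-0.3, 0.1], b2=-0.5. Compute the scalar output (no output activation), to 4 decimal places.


z1[0] = (-0.7)·(-2) + (1.0)·(-3) - 0.1 = -1.7
z1[1] = (-1.3)·(-2) + (-1.4)·(-3) - 0.4 = 6.4
h = tanh(z1) = [-0.9354, 1.0]
output = (-0.3)·(-0.9354) + (0.1)·(1.0) - 0.5 = -0.1194

-0.1194


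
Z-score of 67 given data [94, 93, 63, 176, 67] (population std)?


μ = 98.6, σ = 40.7657
z = (67 - 98.6)/40.7657 = -0.7752

-0.7752


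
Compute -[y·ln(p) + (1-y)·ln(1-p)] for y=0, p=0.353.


BCE = -[y·ln(p) + (1-y)·ln(1-p)]
= -0 - 1·ln(1-0.353)
= -ln(0.647) = 0.4354

0.4354


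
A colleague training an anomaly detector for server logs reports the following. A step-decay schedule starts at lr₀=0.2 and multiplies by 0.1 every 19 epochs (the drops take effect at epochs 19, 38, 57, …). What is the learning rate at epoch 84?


n_drops = ⌊84/19⌋ = 4
lr = 0.2·0.1^4 = 0.2·0.0001 = 0.00002

0.00002


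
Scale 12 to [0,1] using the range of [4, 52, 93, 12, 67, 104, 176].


min=4, max=176
(12-4)/(176-4) = 8/172 = 0.0465

0.0465


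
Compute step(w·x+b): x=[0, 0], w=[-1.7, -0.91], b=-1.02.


z = (0)·(-1.7) + (0)·(-0.91) - 1.02
  = -1.02
step(z) = 0 (z<0)

0


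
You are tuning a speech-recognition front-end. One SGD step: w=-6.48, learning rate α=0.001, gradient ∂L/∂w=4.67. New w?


w_new = w - α·∇
= -6.48 - 0.001·4.67
= -6.48 - 0.00467
= -6.48467

-6.48467


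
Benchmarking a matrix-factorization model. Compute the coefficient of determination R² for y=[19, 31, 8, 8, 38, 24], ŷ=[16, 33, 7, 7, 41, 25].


ȳ = 21.3333
SS_res = Σ(y-ŷ)² = 25
SS_tot = Σ(y-ȳ)² = 739.33
R² = 1 - SS_res/SS_tot = 1 - 0.0338 = 0.9662

0.9662


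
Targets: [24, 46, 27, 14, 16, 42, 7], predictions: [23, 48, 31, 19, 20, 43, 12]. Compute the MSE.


Squared errors: (24-23)²=1, (46-48)²=4, (27-31)²=16, (14-19)²=25, (16-20)²=16, (42-43)²=1, (7-12)²=25
Sum = 88
MSE = 88/7 = 88/7

88/7


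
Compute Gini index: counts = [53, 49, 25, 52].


Probabilities: [53/179, 49/179, 25/179, 52/179] ≈ [0.2961, 0.2737, 0.1397, 0.2905]
Σpᵢ² = (2809 + 2401 + 625 + 2704)/179² = 8539/32041
Gini = 1 - Σpᵢ² = 1 - 8539/32041 = 0.7335

0.7335


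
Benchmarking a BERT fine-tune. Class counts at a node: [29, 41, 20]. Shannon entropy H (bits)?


Probabilities: [29/90, 41/90, 20/90] ≈ [0.3222, 0.4556, 0.2222]
H = -((29/90)·log₂(29/90) + (41/90)·log₂(41/90) + (20/90)·log₂(20/90))
  = 1.5254 bits

1.5254 bits


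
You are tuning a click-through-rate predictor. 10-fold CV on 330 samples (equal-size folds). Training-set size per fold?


Fold size = 330/10 = 33
Training per fold = 330 - 33 = 297

297


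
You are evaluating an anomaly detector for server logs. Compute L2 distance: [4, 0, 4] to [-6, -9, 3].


d = √((4+ 6)² + (0+ 9)² + (4-3)²)
  = √(100 + 81 + 1)
  = √182 = 13.4907

13.4907


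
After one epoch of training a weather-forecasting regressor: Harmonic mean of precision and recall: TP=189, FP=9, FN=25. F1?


Precision = 189/198 = 0.9545
Recall = 189/214 = 0.8832
F1 = 2·P·R/(P+R) = 2·TP/(2·TP+FP+FN) = 378/(378+9+25) = 378/412 = 0.9175

0.9175


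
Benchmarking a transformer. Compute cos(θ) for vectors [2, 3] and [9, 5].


A·B = 2·9 + 3·5 = 33
‖A‖ = √13 = 3.6056, ‖B‖ = √106 = 10.2956
cos = 33/(√13·√106) = 33/√1378 = 0.889

0.889


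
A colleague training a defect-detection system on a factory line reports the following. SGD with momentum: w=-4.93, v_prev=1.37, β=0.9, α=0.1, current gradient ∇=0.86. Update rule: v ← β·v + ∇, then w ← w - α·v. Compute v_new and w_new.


v_new = 0.9·1.37 + 0.86 = 1.233 + 0.86 = 2.093
w_new = -4.93 - 0.1·2.093 = -4.93 - 0.2093 = -5.1393

v_new=2.093, w_new=-5.1393


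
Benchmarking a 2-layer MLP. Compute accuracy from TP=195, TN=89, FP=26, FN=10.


Accuracy = (TP+TN)/(TP+TN+FP+FN)
= (195+89)/(320)
= 284/320 = 88.75%

88.75%


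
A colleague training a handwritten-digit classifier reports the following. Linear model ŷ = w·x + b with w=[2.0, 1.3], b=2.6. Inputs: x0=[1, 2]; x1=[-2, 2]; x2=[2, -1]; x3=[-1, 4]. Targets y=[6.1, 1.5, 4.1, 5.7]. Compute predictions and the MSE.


ŷ0 = (2.0)·(1) + (1.3)·(2) + 2.6 = 7.2
ŷ1 = (2.0)·(-2) + (1.3)·(2) + 2.6 = 1.2
ŷ2 = (2.0)·(2) + (1.3)·(-1) + 2.6 = 5.3
ŷ3 = (2.0)·(-1) + (1.3)·(4) + 2.6 = 5.8
errors² = [1.21, 0.09, 1.44, 0.01]
MSE = 2.7500/4 = 0.6875

0.6875


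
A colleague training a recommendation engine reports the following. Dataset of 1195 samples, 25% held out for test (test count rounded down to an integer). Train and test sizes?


Test = ⌊1195·25/100⌋ = 298
Train = 1195 - 298 = 897

Train: 897, Test: 298


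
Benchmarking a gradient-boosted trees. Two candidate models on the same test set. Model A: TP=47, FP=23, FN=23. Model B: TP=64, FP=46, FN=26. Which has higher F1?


Model A: P=47/70=0.6714, R=47/70=0.6714, F1=2PR/(P+R)=2TP/(2TP+FP+FN)=94/140=0.6714
Model B: P=64/110=0.5818, R=64/90=0.7111, F1=2PR/(P+R)=2TP/(2TP+FP+FN)=128/200=0.64
0.6714 > 0.64 → Model A

Model A


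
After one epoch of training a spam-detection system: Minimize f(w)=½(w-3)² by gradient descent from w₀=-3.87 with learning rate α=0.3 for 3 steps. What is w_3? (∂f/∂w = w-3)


step 1: grad = -3.87-3 = -6.87; w = -3.87 - 0.3·(-6.87) = -1.809
step 2: grad = -1.809-3 = -4.809; w = -1.809 - 0.3·(-4.809) = -0.3663
step 3: grad = -0.3663-3 = -3.3663; w = -0.3663 - 0.3·(-3.3663) = 0.64359

0.64359


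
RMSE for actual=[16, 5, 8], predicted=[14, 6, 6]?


MSE = 9/3 = 3
RMSE = √(9/3) = 1.7321

1.7321


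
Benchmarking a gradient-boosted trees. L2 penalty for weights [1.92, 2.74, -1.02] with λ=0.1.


‖w‖₂² = (1.92)² + (2.74)² + (-1.02)²
     = 3.6864 + 7.5076 + 1.0404
     = 12.2344
λ·‖w‖₂² = 0.1·12.2344 = 1.22344

1.22344


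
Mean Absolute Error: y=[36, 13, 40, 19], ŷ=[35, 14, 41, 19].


Absolute errors: |36-35|=1, |13-14|=1, |40-41|=1, |19-19|=0
Sum = 3
MAE = 3/4 = 3/4

3/4


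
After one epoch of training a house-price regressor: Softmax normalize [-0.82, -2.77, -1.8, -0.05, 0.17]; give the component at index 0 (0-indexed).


Exponentials: e^-0.82=0.4404, e^-2.77=0.0627, e^-1.8=0.1653, e^-0.05=0.9512, e^0.17=1.1853
Sum = 2.8049
Softmax = [0.157, 0.0223, 0.0589, 0.3391, 0.4226]
p[0] = 0.4404/2.8049 = 0.157

0.157


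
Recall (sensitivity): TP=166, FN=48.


Recall = TP/(TP+FN)
= 166/(166+48)
= 166/214 = 77.57%

77.57%


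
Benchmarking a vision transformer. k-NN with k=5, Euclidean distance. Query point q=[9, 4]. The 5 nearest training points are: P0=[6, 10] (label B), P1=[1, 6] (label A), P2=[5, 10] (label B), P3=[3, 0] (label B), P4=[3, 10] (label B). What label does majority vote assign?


d(q,P0) = 6.7082  (label B)
d(q,P1) = 8.2462  (label A)
d(q,P2) = 7.2111  (label B)
d(q,P3) = 7.2111  (label B)
d(q,P4) = 8.4853  (label B)
Votes: A=1, B=4
Majority → B

B


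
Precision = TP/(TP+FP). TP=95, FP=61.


Precision = TP/(TP+FP)
= 95/(95+61)
= 95/156 = 60.9%

60.9%


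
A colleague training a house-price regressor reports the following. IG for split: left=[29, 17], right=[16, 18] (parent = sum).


Parent = [45, 35], H_parent = 0.9887
H_left = 0.9503 (n=46), H_right = 0.9975 (n=34)
H_children = (46/80)·0.9503 + (34/80)·0.9975 = 0.9704
IG = 0.9887 - 0.9704 = 0.0183

0.0183


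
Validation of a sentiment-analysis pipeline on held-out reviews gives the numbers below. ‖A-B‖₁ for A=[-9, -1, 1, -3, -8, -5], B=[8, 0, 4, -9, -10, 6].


d = |-9-8| + |-1-0| + |1-4| + |-3+ 9| + |-8+ 10| + |-5-6|
  = 17 + 1 + 3 + 6 + 2 + 11
  = 40

40


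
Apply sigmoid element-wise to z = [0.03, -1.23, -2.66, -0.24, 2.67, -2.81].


σ(0.03) = 1/(1+e^-0.03) = 0.5075
σ(-1.23) = 1/(1+e^1.23) = 0.2262
σ(-2.66) = 1/(1+e^2.66) = 0.0654
σ(-0.24) = 1/(1+e^0.24) = 0.4403
σ(2.67) = 1/(1+e^-2.67) = 0.9352
σ(-2.81) = 1/(1+e^2.81) = 0.0568
result = [0.5075, 0.2262, 0.0654, 0.4403, 0.9352, 0.0568]

[0.5075, 0.2262, 0.0654, 0.4403, 0.9352, 0.0568]


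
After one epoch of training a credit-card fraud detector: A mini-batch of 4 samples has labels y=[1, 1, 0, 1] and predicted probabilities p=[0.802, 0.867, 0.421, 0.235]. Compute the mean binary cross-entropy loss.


L[0] = -ln(0.802) = 0.2206
L[1] = -ln(0.867) = 0.1427
L[2] = -ln(1-0.421) = -ln(0.579) = 0.5465
L[3] = -ln(0.235) = 1.4482
mean = (0.2206 + 0.1427 + 0.5465 + 1.4482)/4 = 0.5895

0.5895


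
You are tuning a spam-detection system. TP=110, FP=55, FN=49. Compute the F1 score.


Precision = 110/165 = 0.6667
Recall = 110/159 = 0.6918
F1 = 2·P·R/(P+R) = 2·TP/(2·TP+FP+FN) = 220/(220+55+49) = 220/324 = 0.679

0.679


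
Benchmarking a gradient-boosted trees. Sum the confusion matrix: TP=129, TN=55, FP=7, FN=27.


Total = TP + TN + FP + FN
= 129 + 55 + 7 + 27
= 218
(Predicted positive: 136, predicted negative: 82)

218


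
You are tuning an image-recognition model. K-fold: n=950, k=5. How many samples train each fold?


Fold size = 950/5 = 190
Training per fold = 950 - 190 = 760

760


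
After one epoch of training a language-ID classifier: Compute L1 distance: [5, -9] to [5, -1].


d = |5-5| + |-9+ 1|
  = 0 + 8
  = 8

8


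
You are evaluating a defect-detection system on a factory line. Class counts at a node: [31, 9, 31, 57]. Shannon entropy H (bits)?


Probabilities: [31/128, 9/128, 31/128, 57/128] ≈ [0.2422, 0.0703, 0.2422, 0.4453]
H = -((31/128)·log₂(31/128) + (9/128)·log₂(9/128) + (31/128)·log₂(31/128) + (57/128)·log₂(57/128))
  = 1.78 bits

1.78 bits


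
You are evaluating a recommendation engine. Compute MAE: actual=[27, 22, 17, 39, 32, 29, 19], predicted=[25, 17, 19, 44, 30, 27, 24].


Absolute errors: |27-25|=2, |22-17|=5, |17-19|=2, |39-44|=5, |32-30|=2, |29-27|=2, |19-24|=5
Sum = 23
MAE = 23/7 = 23/7

23/7


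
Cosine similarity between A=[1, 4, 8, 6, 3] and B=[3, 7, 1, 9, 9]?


A·B = 1·3 + 4·7 + 8·1 + 6·9 + 3·9 = 120
‖A‖ = √126 = 11.225, ‖B‖ = √221 = 14.8661
cos = 120/(√126·√221) = 120/√27846 = 0.7191

0.7191


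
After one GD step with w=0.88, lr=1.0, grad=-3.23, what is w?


w_new = w - α·∇
= 0.88 - 1.0·-3.23
= 0.88 + 3.23
= 4.11

4.11


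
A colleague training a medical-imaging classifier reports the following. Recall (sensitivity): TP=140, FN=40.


Recall = TP/(TP+FN)
= 140/(140+40)
= 140/180 = 77.78%

77.78%


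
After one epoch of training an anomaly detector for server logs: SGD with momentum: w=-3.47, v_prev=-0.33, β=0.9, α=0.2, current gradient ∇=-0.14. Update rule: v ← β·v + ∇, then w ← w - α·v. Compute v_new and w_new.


v_new = 0.9·-0.33 - 0.14 = -0.297 - 0.14 = -0.437
w_new = -3.47 - 0.2·-0.437 = -3.47 + 0.0874 = -3.3826

v_new=-0.437, w_new=-3.3826


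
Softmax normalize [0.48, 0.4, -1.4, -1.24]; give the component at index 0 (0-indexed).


Exponentials: e^0.48=1.6161, e^0.4=1.4918, e^-1.4=0.2466, e^-1.24=0.2894
Sum = 3.6439
Softmax = [0.4435, 0.4094, 0.0677, 0.0794]
p[0] = 1.6161/3.6439 = 0.4435

0.4435


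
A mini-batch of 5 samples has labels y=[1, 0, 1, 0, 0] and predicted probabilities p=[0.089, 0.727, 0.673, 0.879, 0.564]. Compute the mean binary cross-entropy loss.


L[0] = -ln(0.089) = 2.4191
L[1] = -ln(1-0.727) = -ln(0.273) = 1.2983
L[2] = -ln(0.673) = 0.396
L[3] = -ln(1-0.879) = -ln(0.121) = 2.112
L[4] = -ln(1-0.564) = -ln(0.436) = 0.8301
mean = (2.4191 + 1.2983 + 0.396 + 2.112 + 0.8301)/5 = 1.4111

1.4111


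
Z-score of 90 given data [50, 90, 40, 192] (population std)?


μ = 93, σ = 60.1415
z = (90 - 93)/60.1415 = -0.0499

-0.0499


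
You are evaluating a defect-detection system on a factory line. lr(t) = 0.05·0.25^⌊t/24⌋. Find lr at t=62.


n_drops = ⌊62/24⌋ = 2
lr = 0.05·0.25^2 = 0.05·0.0625 = 0.003125

0.003125


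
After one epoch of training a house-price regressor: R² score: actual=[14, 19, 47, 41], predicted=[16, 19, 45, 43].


ȳ = 30.25
SS_res = Σ(y-ŷ)² = 12
SS_tot = Σ(y-ȳ)² = 786.75
R² = 1 - SS_res/SS_tot = 1 - 0.0153 = 0.9847

0.9847


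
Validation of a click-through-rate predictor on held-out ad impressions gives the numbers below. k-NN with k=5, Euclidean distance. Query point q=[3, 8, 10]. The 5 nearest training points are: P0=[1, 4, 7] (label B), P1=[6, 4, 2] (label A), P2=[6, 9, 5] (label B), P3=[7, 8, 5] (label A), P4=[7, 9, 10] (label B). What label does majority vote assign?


d(q,P0) = 5.3852  (label B)
d(q,P1) = 9.434  (label A)
d(q,P2) = 5.9161  (label B)
d(q,P3) = 6.4031  (label A)
d(q,P4) = 4.1231  (label B)
Votes: A=2, B=3
Majority → B

B


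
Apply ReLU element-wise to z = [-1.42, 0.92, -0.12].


ReLU(-1.42) = max(0, -1.42) = 0.0
ReLU(0.92) = max(0, 0.92) = 0.92
ReLU(-0.12) = max(0, -0.12) = 0.0
result = [0.0, 0.92, 0.0]

[0.0, 0.92, 0.0]


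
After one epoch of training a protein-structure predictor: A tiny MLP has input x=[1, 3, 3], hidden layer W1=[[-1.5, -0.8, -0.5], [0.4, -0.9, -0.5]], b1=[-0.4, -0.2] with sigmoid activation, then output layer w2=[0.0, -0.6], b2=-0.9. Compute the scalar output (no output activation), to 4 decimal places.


z1[0] = (-1.5)·(1) + (-0.8)·(3) + (-0.5)·(3) - 0.4 = -5.8
z1[1] = (0.4)·(1) + (-0.9)·(3) + (-0.5)·(3) - 0.2 = -4.0
h = sigmoid(z1) = [0.003, 0.018]
output = (0.0)·(0.003) + (-0.6)·(0.018) - 0.9 = -0.9108

-0.9108


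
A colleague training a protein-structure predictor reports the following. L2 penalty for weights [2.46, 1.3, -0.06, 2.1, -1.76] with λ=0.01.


‖w‖₂² = (2.46)² + (1.3)² + (-0.06)² + (2.1)² + (-1.76)²
     = 6.0516 + 1.69 + 0.0036 + 4.41 + 3.0976
     = 15.2528
λ·‖w‖₂² = 0.01·15.2528 = 0.152528

0.152528


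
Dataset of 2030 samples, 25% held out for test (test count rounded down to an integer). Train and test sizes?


Test = ⌊2030·25/100⌋ = 507
Train = 2030 - 507 = 1523

Train: 1523, Test: 507


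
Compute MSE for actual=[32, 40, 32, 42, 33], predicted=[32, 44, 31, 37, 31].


Squared errors: (32-32)²=0, (40-44)²=16, (32-31)²=1, (42-37)²=25, (33-31)²=4
Sum = 46
MSE = 46/5 = 46/5

46/5


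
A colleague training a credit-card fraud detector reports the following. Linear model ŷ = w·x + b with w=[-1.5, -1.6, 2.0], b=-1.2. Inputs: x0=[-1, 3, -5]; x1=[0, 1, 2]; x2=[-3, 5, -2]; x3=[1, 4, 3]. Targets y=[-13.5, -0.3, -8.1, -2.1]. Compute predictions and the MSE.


ŷ0 = (-1.5)·(-1) + (-1.6)·(3) + (2.0)·(-5) - 1.2 = -14.5
ŷ1 = (-1.5)·(0) + (-1.6)·(1) + (2.0)·(2) - 1.2 = 1.2
ŷ2 = (-1.5)·(-3) + (-1.6)·(5) + (2.0)·(-2) - 1.2 = -8.7
ŷ3 = (-1.5)·(1) + (-1.6)·(4) + (2.0)·(3) - 1.2 = -3.1
errors² = [1.0, 2.25, 0.36, 1.0]
MSE = 4.6100/4 = 1.1525

1.1525


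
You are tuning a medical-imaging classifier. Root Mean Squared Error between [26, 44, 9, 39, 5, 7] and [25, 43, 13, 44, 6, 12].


MSE = 69/6 = 11.5
RMSE = √(69/6) = 3.3912

3.3912


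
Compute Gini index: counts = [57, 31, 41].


Probabilities: [57/129, 31/129, 41/129] ≈ [0.4419, 0.2403, 0.3178]
Σpᵢ² = (3249 + 961 + 1681)/129² = 5891/16641
Gini = 1 - Σpᵢ² = 1 - 5891/16641 = 0.646

0.646


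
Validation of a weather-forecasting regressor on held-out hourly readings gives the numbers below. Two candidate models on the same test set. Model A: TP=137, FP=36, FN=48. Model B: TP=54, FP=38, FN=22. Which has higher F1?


Model A: P=137/173=0.7919, R=137/185=0.7405, F1=2PR/(P+R)=2TP/(2TP+FP+FN)=274/358=0.7654
Model B: P=54/92=0.587, R=54/76=0.7105, F1=2PR/(P+R)=2TP/(2TP+FP+FN)=108/168=0.6429
0.7654 > 0.6429 → Model A

Model A


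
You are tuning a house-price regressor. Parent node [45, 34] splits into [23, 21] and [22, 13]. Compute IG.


Parent = [45, 34], H_parent = 0.986
H_left = 0.9985 (n=44), H_right = 0.9518 (n=35)
H_children = (44/79)·0.9985 + (35/79)·0.9518 = 0.9778
IG = 0.986 - 0.9778 = 0.0082

0.0082


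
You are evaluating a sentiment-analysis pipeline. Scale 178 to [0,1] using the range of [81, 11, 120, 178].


min=11, max=178
(178-11)/(178-11) = 167/167 = 1.0

1.0


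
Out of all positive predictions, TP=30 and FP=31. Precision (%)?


Precision = TP/(TP+FP)
= 30/(30+31)
= 30/61 = 49.18%

49.18%


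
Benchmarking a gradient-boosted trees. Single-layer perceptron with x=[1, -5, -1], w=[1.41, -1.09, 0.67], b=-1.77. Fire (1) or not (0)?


z = (1)·(1.41) + (-5)·(-1.09) + (-1)·(0.67) - 1.77
  = 4.42
step(z) = 1 (z≥0)

1


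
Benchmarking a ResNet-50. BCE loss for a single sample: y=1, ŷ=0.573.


BCE = -[y·ln(p) + (1-y)·ln(1-p)]
= -1·ln(0.573) - 0
= -ln(0.573) = 0.5569

0.5569


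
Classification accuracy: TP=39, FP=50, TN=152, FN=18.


Accuracy = (TP+TN)/(TP+TN+FP+FN)
= (39+152)/(259)
= 191/259 = 73.75%

73.75%


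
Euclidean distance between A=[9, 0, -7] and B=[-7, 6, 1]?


d = √((9+ 7)² + (0-6)² + (-7-1)²)
  = √(256 + 36 + 64)
  = √356 = 18.868

18.868


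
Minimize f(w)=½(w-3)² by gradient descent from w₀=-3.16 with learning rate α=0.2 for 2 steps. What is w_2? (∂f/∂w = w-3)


step 1: grad = -3.16-3 = -6.16; w = -3.16 - 0.2·(-6.16) = -1.928
step 2: grad = -1.928-3 = -4.928; w = -1.928 - 0.2·(-4.928) = -0.9424

-0.9424


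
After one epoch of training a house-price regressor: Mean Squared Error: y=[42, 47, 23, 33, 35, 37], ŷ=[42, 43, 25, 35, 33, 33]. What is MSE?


Squared errors: (42-42)²=0, (47-43)²=16, (23-25)²=4, (33-35)²=4, (35-33)²=4, (37-33)²=16
Sum = 44
MSE = 44/6 = 22/3

22/3


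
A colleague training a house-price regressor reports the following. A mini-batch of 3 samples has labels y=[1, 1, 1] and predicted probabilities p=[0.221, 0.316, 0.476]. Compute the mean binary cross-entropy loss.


L[0] = -ln(0.221) = 1.5096
L[1] = -ln(0.316) = 1.152
L[2] = -ln(0.476) = 0.7423
mean = (1.5096 + 1.152 + 0.7423)/3 = 1.1346

1.1346


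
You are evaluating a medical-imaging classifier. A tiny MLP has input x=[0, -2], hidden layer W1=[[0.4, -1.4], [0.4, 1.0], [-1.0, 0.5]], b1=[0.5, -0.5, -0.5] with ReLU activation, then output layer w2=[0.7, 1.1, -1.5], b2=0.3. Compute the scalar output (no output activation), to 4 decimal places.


z1[0] = (0.4)·(0) + (-1.4)·(-2) + 0.5 = 3.3
z1[1] = (0.4)·(0) + (1.0)·(-2) - 0.5 = -2.5
z1[2] = (-1.0)·(0) + (0.5)·(-2) - 0.5 = -1.5
h = ReLU(z1) = [3.3, 0.0, 0.0]
output = (0.7)·(3.3) + (1.1)·(0.0) + (-1.5)·(0.0) + 0.3 = 2.61

2.61


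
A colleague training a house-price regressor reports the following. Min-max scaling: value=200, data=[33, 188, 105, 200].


min=33, max=200
(200-33)/(200-33) = 167/167 = 1.0

1.0


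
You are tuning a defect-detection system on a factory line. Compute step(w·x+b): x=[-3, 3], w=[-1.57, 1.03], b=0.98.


z = (-3)·(-1.57) + (3)·(1.03) + 0.98
  = 8.78
step(z) = 1 (z≥0)

1


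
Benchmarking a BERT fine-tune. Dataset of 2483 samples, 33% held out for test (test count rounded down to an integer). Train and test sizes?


Test = ⌊2483·33/100⌋ = 819
Train = 2483 - 819 = 1664

Train: 1664, Test: 819


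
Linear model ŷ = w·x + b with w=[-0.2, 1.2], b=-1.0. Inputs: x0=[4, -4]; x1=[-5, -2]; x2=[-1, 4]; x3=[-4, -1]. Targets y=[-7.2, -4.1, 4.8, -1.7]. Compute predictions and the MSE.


ŷ0 = (-0.2)·(4) + (1.2)·(-4) - 1.0 = -6.6
ŷ1 = (-0.2)·(-5) + (1.2)·(-2) - 1.0 = -2.4
ŷ2 = (-0.2)·(-1) + (1.2)·(4) - 1.0 = 4.0
ŷ3 = (-0.2)·(-4) + (1.2)·(-1) - 1.0 = -1.4
errors² = [0.36, 2.89, 0.64, 0.09]
MSE = 3.9800/4 = 0.995

0.995


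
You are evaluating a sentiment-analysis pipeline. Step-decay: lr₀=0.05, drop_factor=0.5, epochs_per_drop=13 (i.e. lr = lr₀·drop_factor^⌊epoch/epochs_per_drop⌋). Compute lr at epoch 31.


n_drops = ⌊31/13⌋ = 2
lr = 0.05·0.5^2 = 0.05·0.25 = 0.0125

0.0125


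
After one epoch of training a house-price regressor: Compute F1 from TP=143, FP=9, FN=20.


Precision = 143/152 = 0.9408
Recall = 143/163 = 0.8773
F1 = 2·P·R/(P+R) = 2·TP/(2·TP+FP+FN) = 286/(286+9+20) = 286/315 = 0.9079

0.9079


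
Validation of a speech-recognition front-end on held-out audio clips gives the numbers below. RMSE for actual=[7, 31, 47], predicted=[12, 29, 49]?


MSE = 33/3 = 11
RMSE = √(33/3) = 3.3166

3.3166


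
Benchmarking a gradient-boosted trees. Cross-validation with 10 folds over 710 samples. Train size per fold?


Fold size = 710/10 = 71
Training per fold = 710 - 71 = 639

639


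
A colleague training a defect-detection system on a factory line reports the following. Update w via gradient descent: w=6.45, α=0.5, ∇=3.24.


w_new = w - α·∇
= 6.45 - 0.5·3.24
= 6.45 - 1.62
= 4.83

4.83


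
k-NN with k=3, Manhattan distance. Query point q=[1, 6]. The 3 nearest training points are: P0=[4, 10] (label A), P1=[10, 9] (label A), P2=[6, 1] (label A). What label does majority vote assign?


d(q,P0) = 7  (label A)
d(q,P1) = 12  (label A)
d(q,P2) = 10  (label A)
Votes: A=3, B=0
Majority → A

A


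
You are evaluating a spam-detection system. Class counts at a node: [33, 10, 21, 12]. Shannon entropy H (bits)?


Probabilities: [33/76, 10/76, 21/76, 12/76] ≈ [0.4342, 0.1316, 0.2763, 0.1579]
H = -((33/76)·log₂(33/76) + (10/76)·log₂(10/76) + (21/76)·log₂(21/76) + (12/76)·log₂(12/76))
  = 1.8408 bits

1.8408 bits


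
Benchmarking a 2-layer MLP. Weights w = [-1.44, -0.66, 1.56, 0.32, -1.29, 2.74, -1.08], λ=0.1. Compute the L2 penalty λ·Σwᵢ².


‖w‖₂² = (-1.44)² + (-0.66)² + (1.56)² + (0.32)² + (-1.29)² + (2.74)² + (-1.08)²
     = 2.0736 + 0.4356 + 2.4336 + 0.1024 + 1.6641 + 7.5076 + 1.1664
     = 15.3833
λ·‖w‖₂² = 0.1·15.3833 = 1.53833

1.53833


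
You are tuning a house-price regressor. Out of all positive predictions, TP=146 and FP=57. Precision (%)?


Precision = TP/(TP+FP)
= 146/(146+57)
= 146/203 = 71.92%

71.92%


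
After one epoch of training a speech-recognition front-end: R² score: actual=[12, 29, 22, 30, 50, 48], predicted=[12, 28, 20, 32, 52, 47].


ȳ = 31.8333
SS_res = Σ(y-ŷ)² = 14
SS_tot = Σ(y-ȳ)² = 1092.83
R² = 1 - SS_res/SS_tot = 1 - 0.0128 = 0.9872

0.9872


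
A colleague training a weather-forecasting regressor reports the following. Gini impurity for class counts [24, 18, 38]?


Probabilities: [24/80, 18/80, 38/80] ≈ [0.3, 0.225, 0.475]
Σpᵢ² = (576 + 324 + 1444)/80² = 2344/6400
Gini = 1 - Σpᵢ² = 1 - 2344/6400 = 0.6338

0.6338


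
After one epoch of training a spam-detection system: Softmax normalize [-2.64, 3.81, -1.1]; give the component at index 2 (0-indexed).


Exponentials: e^-2.64=0.0714, e^3.81=45.1504, e^-1.1=0.3329
Sum = 45.5547
Softmax = [0.0016, 0.9911, 0.0073]
p[2] = 0.3329/45.5547 = 0.0073

0.0073


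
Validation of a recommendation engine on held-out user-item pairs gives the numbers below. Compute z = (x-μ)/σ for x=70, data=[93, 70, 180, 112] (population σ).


μ = 113.75, σ = 41.0389
z = (70 - 113.75)/41.0389 = -1.0661

-1.0661


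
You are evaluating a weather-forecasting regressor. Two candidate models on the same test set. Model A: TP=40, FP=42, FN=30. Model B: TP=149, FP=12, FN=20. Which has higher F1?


Model A: P=40/82=0.4878, R=40/70=0.5714, F1=2PR/(P+R)=2TP/(2TP+FP+FN)=80/152=0.5263
Model B: P=149/161=0.9255, R=149/169=0.8817, F1=2PR/(P+R)=2TP/(2TP+FP+FN)=298/330=0.903
0.5263 < 0.903 → Model B

Model B


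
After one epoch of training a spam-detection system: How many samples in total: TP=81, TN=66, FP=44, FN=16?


Total = TP + TN + FP + FN
= 81 + 66 + 44 + 16
= 207
(Predicted positive: 125, predicted negative: 82)

207


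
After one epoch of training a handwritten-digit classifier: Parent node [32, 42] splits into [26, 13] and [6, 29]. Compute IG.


Parent = [32, 42], H_parent = 0.9868
H_left = 0.9183 (n=39), H_right = 0.661 (n=35)
H_children = (39/74)·0.9183 + (35/74)·0.661 = 0.7966
IG = 0.9868 - 0.7966 = 0.1902

0.1902


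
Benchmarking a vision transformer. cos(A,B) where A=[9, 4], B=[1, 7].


A·B = 9·1 + 4·7 = 37
‖A‖ = √97 = 9.8489, ‖B‖ = √50 = 7.0711
cos = 37/(√97·√50) = 37/√4850 = 0.5313

0.5313


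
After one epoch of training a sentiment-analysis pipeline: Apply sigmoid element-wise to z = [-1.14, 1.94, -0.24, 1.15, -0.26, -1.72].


σ(-1.14) = 1/(1+e^1.14) = 0.2423
σ(1.94) = 1/(1+e^-1.94) = 0.8744
σ(-0.24) = 1/(1+e^0.24) = 0.4403
σ(1.15) = 1/(1+e^-1.15) = 0.7595
σ(-0.26) = 1/(1+e^0.26) = 0.4354
σ(-1.72) = 1/(1+e^1.72) = 0.1519
result = [0.2423, 0.8744, 0.4403, 0.7595, 0.4354, 0.1519]

[0.2423, 0.8744, 0.4403, 0.7595, 0.4354, 0.1519]


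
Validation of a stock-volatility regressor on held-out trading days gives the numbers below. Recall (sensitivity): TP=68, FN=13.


Recall = TP/(TP+FN)
= 68/(68+13)
= 68/81 = 83.95%

83.95%


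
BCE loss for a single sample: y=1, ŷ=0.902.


BCE = -[y·ln(p) + (1-y)·ln(1-p)]
= -1·ln(0.902) - 0
= -ln(0.902) = 0.1031

0.1031


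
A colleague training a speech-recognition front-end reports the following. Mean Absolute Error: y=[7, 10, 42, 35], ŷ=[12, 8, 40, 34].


Absolute errors: |7-12|=5, |10-8|=2, |42-40|=2, |35-34|=1
Sum = 10
MAE = 10/4 = 5/2

5/2


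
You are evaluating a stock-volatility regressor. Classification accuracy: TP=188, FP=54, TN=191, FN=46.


Accuracy = (TP+TN)/(TP+TN+FP+FN)
= (188+191)/(479)
= 379/479 = 79.12%

79.12%


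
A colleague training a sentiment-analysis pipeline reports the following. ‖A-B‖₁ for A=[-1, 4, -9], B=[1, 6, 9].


d = |-1-1| + |4-6| + |-9-9|
  = 2 + 2 + 18
  = 22

22


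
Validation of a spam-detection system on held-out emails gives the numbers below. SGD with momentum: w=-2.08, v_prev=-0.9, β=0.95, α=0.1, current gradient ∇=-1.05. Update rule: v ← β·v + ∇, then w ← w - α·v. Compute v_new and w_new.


v_new = 0.95·-0.9 - 1.05 = -0.855 - 1.05 = -1.905
w_new = -2.08 - 0.1·-1.905 = -2.08 + 0.1905 = -1.8895

v_new=-1.905, w_new=-1.8895


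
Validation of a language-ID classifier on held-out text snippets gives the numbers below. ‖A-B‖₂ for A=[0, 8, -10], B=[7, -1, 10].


d = √((0-7)² + (8+ 1)² + (-10-10)²)
  = √(49 + 81 + 400)
  = √530 = 23.0217

23.0217


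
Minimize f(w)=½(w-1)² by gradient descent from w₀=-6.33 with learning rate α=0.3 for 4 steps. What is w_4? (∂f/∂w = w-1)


step 1: grad = -6.33-1 = -7.33; w = -6.33 - 0.3·(-7.33) = -4.131
step 2: grad = -4.131-1 = -5.131; w = -4.131 - 0.3·(-5.131) = -2.5917
step 3: grad = -2.5917-1 = -3.5917; w = -2.5917 - 0.3·(-3.5917) = -1.51419
step 4: grad = -1.51419-1 = -2.51419; w = -1.51419 - 0.3·(-2.51419) = -0.759933

-0.759933


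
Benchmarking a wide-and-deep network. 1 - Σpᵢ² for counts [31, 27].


Probabilities: [31/58, 27/58] ≈ [0.5345, 0.4655]
Σpᵢ² = (961 + 729)/58² = 1690/3364
Gini = 1 - Σpᵢ² = 1 - 1690/3364 = 0.4976

0.4976


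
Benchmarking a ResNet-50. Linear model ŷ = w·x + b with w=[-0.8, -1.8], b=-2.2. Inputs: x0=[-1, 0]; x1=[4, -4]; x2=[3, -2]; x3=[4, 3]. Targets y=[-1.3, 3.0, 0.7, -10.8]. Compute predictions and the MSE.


ŷ0 = (-0.8)·(-1) + (-1.8)·(0) - 2.2 = -1.4
ŷ1 = (-0.8)·(4) + (-1.8)·(-4) - 2.2 = 1.8
ŷ2 = (-0.8)·(3) + (-1.8)·(-2) - 2.2 = -1.0
ŷ3 = (-0.8)·(4) + (-1.8)·(3) - 2.2 = -10.8
errors² = [0.01, 1.44, 2.89, 0.0]
MSE = 4.3400/4 = 1.085

1.085


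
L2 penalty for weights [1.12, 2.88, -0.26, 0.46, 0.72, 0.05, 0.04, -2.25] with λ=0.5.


‖w‖₂² = (1.12)² + (2.88)² + (-0.26)² + (0.46)² + (0.72)² + (0.05)² + (0.04)² + (-2.25)²
     = 1.2544 + 8.2944 + 0.0676 + 0.2116 + 0.5184 + 0.0025 + 0.0016 + 5.0625
     = 15.413
λ·‖w‖₂² = 0.5·15.413 = 7.7065

7.7065


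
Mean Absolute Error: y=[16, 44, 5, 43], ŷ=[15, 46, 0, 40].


Absolute errors: |16-15|=1, |44-46|=2, |5-0|=5, |43-40|=3
Sum = 11
MAE = 11/4 = 11/4

11/4


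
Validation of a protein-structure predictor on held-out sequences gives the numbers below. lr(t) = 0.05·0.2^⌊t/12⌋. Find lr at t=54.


n_drops = ⌊54/12⌋ = 4
lr = 0.05·0.2^4 = 0.05·0.0016 = 0.00008

0.00008
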